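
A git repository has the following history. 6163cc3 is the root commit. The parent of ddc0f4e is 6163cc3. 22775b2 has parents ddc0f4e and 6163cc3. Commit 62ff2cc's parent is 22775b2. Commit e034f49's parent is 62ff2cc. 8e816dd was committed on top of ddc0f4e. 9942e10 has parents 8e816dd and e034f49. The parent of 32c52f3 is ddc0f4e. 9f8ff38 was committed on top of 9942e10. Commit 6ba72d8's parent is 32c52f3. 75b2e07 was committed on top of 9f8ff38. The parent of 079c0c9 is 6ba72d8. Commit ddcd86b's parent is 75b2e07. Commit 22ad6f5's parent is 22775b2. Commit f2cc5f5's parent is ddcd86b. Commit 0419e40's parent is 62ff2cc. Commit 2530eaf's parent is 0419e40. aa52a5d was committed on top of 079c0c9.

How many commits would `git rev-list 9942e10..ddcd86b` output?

Reachable from ddcd86b: {22775b2, 6163cc3, 62ff2cc, 75b2e07, 8e816dd, 9942e10, 9f8ff38, ddc0f4e, ddcd86b, e034f49}.
Reachable from 9942e10: {22775b2, 6163cc3, 62ff2cc, 8e816dd, 9942e10, ddc0f4e, e034f49}.
In ddcd86b's history but not 9942e10's: {75b2e07, 9f8ff38, ddcd86b} — 3 commits.

3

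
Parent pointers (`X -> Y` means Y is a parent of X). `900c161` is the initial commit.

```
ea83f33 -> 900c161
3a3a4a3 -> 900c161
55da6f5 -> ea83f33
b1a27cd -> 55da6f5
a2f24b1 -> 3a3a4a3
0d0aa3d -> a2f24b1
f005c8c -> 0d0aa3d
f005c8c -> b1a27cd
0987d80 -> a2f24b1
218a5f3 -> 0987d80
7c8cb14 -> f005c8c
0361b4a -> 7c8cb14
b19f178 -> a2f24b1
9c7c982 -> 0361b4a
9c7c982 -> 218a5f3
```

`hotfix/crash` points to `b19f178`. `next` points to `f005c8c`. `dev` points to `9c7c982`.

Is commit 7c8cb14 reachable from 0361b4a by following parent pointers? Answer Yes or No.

Yes

Ancestors of 0361b4a (commits reachable by following parents): {0361b4a, 0d0aa3d, 3a3a4a3, 55da6f5, 7c8cb14, 900c161, a2f24b1, b1a27cd, ea83f33, f005c8c}.
7c8cb14 is in that set, so it is an ancestor of 0361b4a.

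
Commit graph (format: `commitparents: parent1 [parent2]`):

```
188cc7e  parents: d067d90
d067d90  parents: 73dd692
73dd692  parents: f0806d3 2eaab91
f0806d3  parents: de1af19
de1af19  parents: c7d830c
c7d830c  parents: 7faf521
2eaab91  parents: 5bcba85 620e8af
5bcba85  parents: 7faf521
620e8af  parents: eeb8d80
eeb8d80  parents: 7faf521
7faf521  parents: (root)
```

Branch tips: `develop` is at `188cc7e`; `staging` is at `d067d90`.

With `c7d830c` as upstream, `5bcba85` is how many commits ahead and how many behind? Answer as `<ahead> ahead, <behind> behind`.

1 ahead, 1 behind

Reachable from 5bcba85: {5bcba85, 7faf521}.
Reachable from c7d830c: {7faf521, c7d830c}.
Only in 5bcba85's history (ahead): {5bcba85} — 1.
Only in c7d830c's history (behind): {c7d830c} — 1.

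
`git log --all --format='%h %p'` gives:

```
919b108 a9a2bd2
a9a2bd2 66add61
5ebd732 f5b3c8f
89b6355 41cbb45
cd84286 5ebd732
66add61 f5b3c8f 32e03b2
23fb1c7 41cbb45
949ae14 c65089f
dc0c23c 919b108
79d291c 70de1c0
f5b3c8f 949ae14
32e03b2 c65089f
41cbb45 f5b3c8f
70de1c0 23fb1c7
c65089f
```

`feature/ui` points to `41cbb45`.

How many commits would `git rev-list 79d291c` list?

Walking parent pointers from 79d291c: reachable set = {23fb1c7, 41cbb45, 70de1c0, 79d291c, 949ae14, c65089f, f5b3c8f}.
That is 7 commits.

7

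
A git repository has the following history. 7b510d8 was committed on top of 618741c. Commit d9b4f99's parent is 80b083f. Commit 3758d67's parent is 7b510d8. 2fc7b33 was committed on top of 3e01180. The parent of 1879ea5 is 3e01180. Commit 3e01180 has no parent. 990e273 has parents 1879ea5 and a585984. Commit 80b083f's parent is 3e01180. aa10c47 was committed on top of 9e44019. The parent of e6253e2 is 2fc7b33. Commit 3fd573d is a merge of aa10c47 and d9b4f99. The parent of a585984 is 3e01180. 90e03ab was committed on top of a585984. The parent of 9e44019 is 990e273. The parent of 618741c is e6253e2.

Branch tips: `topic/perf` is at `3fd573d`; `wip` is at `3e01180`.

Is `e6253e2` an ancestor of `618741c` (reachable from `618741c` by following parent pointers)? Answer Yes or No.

Ancestors of 618741c (commits reachable by following parents): {2fc7b33, 3e01180, 618741c, e6253e2}.
e6253e2 is in that set, so it is an ancestor of 618741c.

Yes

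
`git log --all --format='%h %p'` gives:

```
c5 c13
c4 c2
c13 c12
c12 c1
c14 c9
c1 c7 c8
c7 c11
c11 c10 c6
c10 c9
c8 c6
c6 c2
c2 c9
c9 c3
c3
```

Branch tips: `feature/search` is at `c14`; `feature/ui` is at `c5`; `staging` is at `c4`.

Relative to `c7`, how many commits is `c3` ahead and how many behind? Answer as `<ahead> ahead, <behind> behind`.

Reachable from c3: {c3}.
Reachable from c7: {c10, c11, c2, c3, c6, c7, c9}.
Only in c3's history (ahead): {} — 0.
Only in c7's history (behind): {c10, c11, c2, c6, c7, c9} — 6.

0 ahead, 6 behind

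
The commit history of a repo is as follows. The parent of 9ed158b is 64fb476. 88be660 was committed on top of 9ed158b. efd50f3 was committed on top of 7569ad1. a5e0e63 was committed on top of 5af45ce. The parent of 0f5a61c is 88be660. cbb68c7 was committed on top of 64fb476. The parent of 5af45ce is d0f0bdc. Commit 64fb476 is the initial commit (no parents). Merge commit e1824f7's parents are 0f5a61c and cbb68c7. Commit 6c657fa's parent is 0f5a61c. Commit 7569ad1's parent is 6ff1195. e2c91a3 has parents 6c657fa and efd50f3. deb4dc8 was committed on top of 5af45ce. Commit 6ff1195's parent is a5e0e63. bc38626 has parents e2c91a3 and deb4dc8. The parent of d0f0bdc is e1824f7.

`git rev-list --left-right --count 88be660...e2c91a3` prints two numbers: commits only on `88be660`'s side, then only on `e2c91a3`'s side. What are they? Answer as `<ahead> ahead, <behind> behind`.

Reachable from 88be660: {64fb476, 88be660, 9ed158b}.
Reachable from e2c91a3: {0f5a61c, 5af45ce, 64fb476, 6c657fa, 6ff1195, 7569ad1, 88be660, 9ed158b, a5e0e63, cbb68c7, d0f0bdc, e1824f7, e2c91a3, efd50f3}.
Only in 88be660's history (ahead): {} — 0.
Only in e2c91a3's history (behind): {0f5a61c, 5af45ce, 6c657fa, 6ff1195, 7569ad1, a5e0e63, cbb68c7, d0f0bdc, e1824f7, e2c91a3, efd50f3} — 11.

0 ahead, 11 behind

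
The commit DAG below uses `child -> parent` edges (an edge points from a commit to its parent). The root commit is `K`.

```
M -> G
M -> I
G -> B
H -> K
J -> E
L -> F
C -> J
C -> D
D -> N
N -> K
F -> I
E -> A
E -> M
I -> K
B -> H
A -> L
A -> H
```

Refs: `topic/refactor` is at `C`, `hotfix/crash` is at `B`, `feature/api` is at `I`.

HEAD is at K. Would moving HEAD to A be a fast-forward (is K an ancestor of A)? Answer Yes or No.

Yes

A fast-forward from K to A is possible iff K is an ancestor of A.
Ancestors of A: {A, F, H, I, K, L}.
K is among them, so fast-forward is possible.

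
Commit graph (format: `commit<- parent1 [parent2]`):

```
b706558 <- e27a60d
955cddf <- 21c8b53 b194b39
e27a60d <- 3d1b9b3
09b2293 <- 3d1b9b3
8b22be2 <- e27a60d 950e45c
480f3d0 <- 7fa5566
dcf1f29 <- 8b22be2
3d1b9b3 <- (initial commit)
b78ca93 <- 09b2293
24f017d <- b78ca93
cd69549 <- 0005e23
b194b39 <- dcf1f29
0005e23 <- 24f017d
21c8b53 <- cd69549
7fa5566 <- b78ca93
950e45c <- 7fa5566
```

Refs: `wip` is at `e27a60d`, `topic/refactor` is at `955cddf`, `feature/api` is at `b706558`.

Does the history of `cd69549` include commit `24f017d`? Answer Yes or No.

Yes

Ancestors of cd69549 (commits reachable by following parents): {0005e23, 09b2293, 24f017d, 3d1b9b3, b78ca93, cd69549}.
24f017d is in that set, so it is an ancestor of cd69549.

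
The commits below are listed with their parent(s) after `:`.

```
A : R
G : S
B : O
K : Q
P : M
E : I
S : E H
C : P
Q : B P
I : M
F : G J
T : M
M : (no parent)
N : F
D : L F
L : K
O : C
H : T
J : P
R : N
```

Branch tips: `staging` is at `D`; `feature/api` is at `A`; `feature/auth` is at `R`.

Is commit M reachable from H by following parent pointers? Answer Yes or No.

Yes

Ancestors of H (commits reachable by following parents): {H, M, T}.
M is in that set, so it is an ancestor of H.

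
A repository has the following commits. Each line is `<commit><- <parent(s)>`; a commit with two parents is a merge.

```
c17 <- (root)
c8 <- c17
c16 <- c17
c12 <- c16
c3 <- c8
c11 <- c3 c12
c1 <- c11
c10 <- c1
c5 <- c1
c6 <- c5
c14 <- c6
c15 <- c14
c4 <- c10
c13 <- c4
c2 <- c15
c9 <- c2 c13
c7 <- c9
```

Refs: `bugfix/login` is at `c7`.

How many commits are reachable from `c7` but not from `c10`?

9

Reachable from c7: {c1, c10, c11, c12, c13, c14, c15, c16, c17, c2, c3, c4, c5, c6, c7, c8, c9}.
Reachable from c10: {c1, c10, c11, c12, c16, c17, c3, c8}.
In c7's history but not c10's: {c13, c14, c15, c2, c4, c5, c6, c7, c9} — 9 commits.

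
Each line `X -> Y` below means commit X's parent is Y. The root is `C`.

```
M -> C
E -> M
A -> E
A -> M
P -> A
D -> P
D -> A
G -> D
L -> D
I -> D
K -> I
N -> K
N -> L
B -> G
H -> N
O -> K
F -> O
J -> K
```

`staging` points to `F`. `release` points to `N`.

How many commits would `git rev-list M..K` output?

Reachable from K: {A, C, D, E, I, K, M, P}.
Reachable from M: {C, M}.
In K's history but not M's: {A, D, E, I, K, P} — 6 commits.

6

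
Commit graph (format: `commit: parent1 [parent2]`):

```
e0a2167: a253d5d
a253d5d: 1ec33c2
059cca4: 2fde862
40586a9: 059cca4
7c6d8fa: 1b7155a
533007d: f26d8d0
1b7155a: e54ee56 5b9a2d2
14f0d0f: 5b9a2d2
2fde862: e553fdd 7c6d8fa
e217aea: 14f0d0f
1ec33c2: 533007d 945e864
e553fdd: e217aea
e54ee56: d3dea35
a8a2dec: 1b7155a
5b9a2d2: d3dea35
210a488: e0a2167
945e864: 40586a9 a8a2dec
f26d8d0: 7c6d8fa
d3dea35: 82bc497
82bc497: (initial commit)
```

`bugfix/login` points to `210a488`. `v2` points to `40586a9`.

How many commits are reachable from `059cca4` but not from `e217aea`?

6

Reachable from 059cca4: {059cca4, 14f0d0f, 1b7155a, 2fde862, 5b9a2d2, 7c6d8fa, 82bc497, d3dea35, e217aea, e54ee56, e553fdd}.
Reachable from e217aea: {14f0d0f, 5b9a2d2, 82bc497, d3dea35, e217aea}.
In 059cca4's history but not e217aea's: {059cca4, 1b7155a, 2fde862, 7c6d8fa, e54ee56, e553fdd} — 6 commits.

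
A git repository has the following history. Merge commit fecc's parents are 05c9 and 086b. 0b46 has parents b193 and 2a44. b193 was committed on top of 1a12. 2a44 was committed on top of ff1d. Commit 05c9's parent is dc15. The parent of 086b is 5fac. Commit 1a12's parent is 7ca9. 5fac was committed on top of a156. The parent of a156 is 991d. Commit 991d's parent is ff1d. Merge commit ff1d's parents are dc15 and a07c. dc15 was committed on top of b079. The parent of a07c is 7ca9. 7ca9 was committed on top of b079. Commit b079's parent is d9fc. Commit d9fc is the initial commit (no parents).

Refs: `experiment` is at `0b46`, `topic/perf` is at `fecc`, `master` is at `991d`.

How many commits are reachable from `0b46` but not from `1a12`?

Reachable from 0b46: {0b46, 1a12, 2a44, 7ca9, a07c, b079, b193, d9fc, dc15, ff1d}.
Reachable from 1a12: {1a12, 7ca9, b079, d9fc}.
In 0b46's history but not 1a12's: {0b46, 2a44, a07c, b193, dc15, ff1d} — 6 commits.

6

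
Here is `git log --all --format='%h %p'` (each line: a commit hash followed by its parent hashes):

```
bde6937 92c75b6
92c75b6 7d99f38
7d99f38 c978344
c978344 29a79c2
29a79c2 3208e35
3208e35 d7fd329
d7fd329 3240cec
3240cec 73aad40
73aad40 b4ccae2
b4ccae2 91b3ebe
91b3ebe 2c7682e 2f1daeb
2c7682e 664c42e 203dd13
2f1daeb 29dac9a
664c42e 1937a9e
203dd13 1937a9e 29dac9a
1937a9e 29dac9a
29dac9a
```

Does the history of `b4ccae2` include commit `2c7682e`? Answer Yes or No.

Yes

Ancestors of b4ccae2 (commits reachable by following parents): {1937a9e, 203dd13, 29dac9a, 2c7682e, 2f1daeb, 664c42e, 91b3ebe, b4ccae2}.
2c7682e is in that set, so it is an ancestor of b4ccae2.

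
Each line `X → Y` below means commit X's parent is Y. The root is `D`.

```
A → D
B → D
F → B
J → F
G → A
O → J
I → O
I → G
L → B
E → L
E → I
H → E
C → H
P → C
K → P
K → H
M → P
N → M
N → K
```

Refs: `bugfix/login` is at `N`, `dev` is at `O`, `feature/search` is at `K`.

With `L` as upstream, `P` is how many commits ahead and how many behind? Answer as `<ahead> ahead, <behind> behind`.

Reachable from P: {A, B, C, D, E, F, G, H, I, J, L, O, P}.
Reachable from L: {B, D, L}.
Only in P's history (ahead): {A, C, E, F, G, H, I, J, O, P} — 10.
Only in L's history (behind): {} — 0.

10 ahead, 0 behind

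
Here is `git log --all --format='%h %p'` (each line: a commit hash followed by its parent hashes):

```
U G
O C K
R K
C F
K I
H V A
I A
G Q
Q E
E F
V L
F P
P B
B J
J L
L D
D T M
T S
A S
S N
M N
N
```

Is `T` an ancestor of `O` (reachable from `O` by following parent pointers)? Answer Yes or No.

Ancestors of O (commits reachable by following parents): {A, B, C, D, F, I, J, K, L, M, N, O, P, S, T}.
T is in that set, so it is an ancestor of O.

Yes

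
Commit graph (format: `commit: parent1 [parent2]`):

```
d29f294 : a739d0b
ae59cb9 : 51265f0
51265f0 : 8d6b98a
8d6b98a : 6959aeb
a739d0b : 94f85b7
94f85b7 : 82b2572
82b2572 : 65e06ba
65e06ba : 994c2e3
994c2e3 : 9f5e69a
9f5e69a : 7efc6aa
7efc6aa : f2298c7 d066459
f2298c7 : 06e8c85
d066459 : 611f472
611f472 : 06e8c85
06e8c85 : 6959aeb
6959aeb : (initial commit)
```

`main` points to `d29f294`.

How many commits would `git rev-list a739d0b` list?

Walking parent pointers from a739d0b: reachable set = {06e8c85, 611f472, 65e06ba, 6959aeb, 7efc6aa, 82b2572, 94f85b7, 994c2e3, 9f5e69a, a739d0b, d066459, f2298c7}.
That is 12 commits.

12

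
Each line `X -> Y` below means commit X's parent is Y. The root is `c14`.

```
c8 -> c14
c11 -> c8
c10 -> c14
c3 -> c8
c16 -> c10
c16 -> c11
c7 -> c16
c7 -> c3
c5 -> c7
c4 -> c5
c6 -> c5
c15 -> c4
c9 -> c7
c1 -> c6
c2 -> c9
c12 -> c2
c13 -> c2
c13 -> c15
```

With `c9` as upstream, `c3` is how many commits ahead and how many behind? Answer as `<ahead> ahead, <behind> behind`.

0 ahead, 5 behind

Reachable from c3: {c14, c3, c8}.
Reachable from c9: {c10, c11, c14, c16, c3, c7, c8, c9}.
Only in c3's history (ahead): {} — 0.
Only in c9's history (behind): {c10, c11, c16, c7, c9} — 5.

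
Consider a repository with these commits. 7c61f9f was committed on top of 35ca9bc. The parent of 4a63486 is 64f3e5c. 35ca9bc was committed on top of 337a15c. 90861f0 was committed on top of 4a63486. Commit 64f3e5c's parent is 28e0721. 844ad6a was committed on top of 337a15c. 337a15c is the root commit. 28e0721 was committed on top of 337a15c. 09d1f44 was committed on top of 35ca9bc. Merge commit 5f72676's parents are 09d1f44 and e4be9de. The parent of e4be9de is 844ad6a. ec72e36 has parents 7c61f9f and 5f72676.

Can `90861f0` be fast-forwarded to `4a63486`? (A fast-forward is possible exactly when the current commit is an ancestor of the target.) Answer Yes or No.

A fast-forward from 90861f0 to 4a63486 is possible iff 90861f0 is an ancestor of 4a63486.
Ancestors of 4a63486: {28e0721, 337a15c, 4a63486, 64f3e5c}.
90861f0 is not among them, so fast-forward is not possible.

No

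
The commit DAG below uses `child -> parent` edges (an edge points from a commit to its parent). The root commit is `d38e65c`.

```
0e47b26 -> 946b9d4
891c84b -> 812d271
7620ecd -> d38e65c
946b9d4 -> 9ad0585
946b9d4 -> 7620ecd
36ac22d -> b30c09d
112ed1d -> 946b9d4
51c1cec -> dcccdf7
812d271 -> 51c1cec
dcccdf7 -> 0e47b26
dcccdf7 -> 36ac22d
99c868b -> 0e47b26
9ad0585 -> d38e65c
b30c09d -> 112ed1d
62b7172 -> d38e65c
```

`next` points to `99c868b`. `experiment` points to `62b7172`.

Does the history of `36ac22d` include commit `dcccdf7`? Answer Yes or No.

No

Ancestors of 36ac22d: {112ed1d, 36ac22d, 7620ecd, 946b9d4, 9ad0585, b30c09d, d38e65c}.
dcccdf7 is not in that set, so it is not an ancestor of 36ac22d.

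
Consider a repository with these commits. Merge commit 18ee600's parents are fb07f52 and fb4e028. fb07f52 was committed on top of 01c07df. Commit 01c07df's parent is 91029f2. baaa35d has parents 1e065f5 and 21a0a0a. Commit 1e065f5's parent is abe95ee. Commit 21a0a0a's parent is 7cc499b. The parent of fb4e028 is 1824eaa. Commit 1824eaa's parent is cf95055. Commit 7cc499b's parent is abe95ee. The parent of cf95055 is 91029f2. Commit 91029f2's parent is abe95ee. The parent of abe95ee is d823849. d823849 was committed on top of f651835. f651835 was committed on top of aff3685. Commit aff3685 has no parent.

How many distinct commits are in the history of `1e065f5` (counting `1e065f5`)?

5

Walking parent pointers from 1e065f5: reachable set = {1e065f5, abe95ee, aff3685, d823849, f651835}.
That is 5 commits.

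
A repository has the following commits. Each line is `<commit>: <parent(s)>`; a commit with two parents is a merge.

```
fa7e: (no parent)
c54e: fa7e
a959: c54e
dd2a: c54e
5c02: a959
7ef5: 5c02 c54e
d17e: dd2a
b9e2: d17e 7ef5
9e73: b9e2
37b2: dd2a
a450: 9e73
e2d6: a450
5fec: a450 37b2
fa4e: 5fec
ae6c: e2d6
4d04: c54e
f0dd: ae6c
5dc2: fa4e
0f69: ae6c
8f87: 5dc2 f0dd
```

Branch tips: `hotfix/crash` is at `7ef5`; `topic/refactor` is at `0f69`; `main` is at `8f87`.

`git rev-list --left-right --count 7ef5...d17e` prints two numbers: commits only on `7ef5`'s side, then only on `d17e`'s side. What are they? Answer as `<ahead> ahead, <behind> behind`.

3 ahead, 2 behind

Reachable from 7ef5: {5c02, 7ef5, a959, c54e, fa7e}.
Reachable from d17e: {c54e, d17e, dd2a, fa7e}.
Only in 7ef5's history (ahead): {5c02, 7ef5, a959} — 3.
Only in d17e's history (behind): {d17e, dd2a} — 2.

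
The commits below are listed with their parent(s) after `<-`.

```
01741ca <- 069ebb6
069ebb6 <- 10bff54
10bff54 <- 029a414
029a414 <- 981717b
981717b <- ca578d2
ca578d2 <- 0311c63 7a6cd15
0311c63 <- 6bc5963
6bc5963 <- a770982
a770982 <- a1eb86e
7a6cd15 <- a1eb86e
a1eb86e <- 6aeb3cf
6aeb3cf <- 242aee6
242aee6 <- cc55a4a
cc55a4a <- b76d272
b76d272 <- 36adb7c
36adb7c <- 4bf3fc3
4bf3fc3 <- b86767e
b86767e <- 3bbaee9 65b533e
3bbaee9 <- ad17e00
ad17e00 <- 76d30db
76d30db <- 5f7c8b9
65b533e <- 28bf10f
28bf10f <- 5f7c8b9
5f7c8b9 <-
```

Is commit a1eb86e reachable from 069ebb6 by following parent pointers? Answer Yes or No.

Ancestors of 069ebb6 (commits reachable by following parents): {029a414, 0311c63, 069ebb6, 10bff54, 242aee6, 28bf10f, 36adb7c, 3bbaee9, 4bf3fc3, 5f7c8b9, 65b533e, 6aeb3cf, 6bc5963, 76d30db, 7a6cd15, 981717b, a1eb86e, a770982, ad17e00, b76d272, b86767e, ca578d2, cc55a4a}.
a1eb86e is in that set, so it is an ancestor of 069ebb6.

Yes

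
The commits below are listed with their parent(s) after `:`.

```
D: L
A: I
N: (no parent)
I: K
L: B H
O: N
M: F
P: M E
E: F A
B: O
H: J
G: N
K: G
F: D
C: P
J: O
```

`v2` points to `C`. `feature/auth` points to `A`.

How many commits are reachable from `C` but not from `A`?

Reachable from C: {A, B, C, D, E, F, G, H, I, J, K, L, M, N, O, P}.
Reachable from A: {A, G, I, K, N}.
In C's history but not A's: {B, C, D, E, F, H, J, L, M, O, P} — 11 commits.

11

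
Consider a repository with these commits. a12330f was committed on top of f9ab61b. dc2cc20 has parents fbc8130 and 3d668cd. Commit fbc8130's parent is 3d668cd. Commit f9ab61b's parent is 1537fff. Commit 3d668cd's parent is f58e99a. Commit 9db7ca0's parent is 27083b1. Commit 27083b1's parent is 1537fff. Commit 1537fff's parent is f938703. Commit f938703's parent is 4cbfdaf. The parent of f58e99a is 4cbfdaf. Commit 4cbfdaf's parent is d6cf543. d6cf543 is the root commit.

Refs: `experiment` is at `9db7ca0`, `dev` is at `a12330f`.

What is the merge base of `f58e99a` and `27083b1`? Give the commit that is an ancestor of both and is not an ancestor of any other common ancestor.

Ancestors of f58e99a: {4cbfdaf, d6cf543, f58e99a}.
Ancestors of 27083b1: {1537fff, 27083b1, 4cbfdaf, d6cf543, f938703}.
Common ancestors: {4cbfdaf, d6cf543}.
Among these, 4cbfdaf is not an ancestor of any other common ancestor — it is the merge base.

4cbfdaf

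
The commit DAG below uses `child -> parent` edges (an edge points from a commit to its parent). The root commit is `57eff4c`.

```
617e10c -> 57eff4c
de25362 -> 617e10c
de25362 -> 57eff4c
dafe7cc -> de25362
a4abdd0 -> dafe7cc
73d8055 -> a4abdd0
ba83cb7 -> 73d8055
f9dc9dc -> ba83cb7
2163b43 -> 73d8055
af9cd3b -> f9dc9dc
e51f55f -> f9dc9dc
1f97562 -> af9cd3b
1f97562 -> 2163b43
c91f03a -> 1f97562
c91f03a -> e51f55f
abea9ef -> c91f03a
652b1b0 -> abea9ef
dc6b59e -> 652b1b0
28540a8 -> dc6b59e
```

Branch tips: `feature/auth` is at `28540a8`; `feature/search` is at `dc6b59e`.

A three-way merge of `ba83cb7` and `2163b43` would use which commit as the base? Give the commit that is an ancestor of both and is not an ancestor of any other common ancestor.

73d8055

Ancestors of ba83cb7: {57eff4c, 617e10c, 73d8055, a4abdd0, ba83cb7, dafe7cc, de25362}.
Ancestors of 2163b43: {2163b43, 57eff4c, 617e10c, 73d8055, a4abdd0, dafe7cc, de25362}.
Common ancestors: {57eff4c, 617e10c, 73d8055, a4abdd0, dafe7cc, de25362}.
Among these, 73d8055 is not an ancestor of any other common ancestor — it is the merge base.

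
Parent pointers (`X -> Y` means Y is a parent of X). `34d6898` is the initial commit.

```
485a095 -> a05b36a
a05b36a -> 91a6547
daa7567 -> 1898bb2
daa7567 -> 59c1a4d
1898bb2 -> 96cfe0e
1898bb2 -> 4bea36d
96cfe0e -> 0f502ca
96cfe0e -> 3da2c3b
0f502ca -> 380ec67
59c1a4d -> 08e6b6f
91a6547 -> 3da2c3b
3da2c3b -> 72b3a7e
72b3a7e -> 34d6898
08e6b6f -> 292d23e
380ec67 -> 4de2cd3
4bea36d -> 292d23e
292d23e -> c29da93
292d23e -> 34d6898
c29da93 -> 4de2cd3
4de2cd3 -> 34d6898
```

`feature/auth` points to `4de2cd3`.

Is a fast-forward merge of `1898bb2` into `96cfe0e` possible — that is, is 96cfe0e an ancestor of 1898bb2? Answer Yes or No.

A fast-forward from 96cfe0e to 1898bb2 is possible iff 96cfe0e is an ancestor of 1898bb2.
Ancestors of 1898bb2: {0f502ca, 1898bb2, 292d23e, 34d6898, 380ec67, 3da2c3b, 4bea36d, 4de2cd3, 72b3a7e, 96cfe0e, c29da93}.
96cfe0e is among them, so fast-forward is possible.

Yes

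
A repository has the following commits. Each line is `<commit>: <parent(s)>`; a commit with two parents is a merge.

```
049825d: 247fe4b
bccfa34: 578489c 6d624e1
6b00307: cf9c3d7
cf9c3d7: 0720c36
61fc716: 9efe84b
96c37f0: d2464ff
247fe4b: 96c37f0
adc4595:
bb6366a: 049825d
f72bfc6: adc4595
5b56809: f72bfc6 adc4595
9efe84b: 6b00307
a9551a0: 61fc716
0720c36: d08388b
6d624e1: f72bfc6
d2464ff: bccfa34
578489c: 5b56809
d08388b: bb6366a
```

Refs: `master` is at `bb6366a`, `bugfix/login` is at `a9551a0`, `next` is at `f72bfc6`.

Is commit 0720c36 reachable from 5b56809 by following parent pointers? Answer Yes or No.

Ancestors of 5b56809: {5b56809, adc4595, f72bfc6}.
0720c36 is not in that set, so it is not an ancestor of 5b56809.

No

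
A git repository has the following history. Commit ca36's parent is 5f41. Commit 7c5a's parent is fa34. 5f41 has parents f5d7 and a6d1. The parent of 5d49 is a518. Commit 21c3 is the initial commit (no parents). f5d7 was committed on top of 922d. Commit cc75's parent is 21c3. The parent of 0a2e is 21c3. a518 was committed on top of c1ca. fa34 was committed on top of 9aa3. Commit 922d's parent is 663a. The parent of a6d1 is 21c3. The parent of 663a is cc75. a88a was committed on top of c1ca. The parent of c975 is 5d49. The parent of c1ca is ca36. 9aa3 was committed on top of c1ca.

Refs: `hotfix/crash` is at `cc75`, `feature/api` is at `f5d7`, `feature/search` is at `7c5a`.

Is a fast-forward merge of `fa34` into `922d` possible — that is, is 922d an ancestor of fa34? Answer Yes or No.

Yes

A fast-forward from 922d to fa34 is possible iff 922d is an ancestor of fa34.
Ancestors of fa34: {21c3, 5f41, 663a, 922d, 9aa3, a6d1, c1ca, ca36, cc75, f5d7, fa34}.
922d is among them, so fast-forward is possible.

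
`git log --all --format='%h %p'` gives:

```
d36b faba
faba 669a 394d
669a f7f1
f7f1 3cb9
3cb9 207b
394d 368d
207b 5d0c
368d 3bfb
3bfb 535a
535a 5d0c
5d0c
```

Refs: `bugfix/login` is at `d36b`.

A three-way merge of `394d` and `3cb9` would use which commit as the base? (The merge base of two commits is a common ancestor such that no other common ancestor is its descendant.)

Ancestors of 394d: {368d, 394d, 3bfb, 535a, 5d0c}.
Ancestors of 3cb9: {207b, 3cb9, 5d0c}.
Common ancestors: {5d0c}.
The only common ancestor is 5d0c, so it is the merge base.

5d0c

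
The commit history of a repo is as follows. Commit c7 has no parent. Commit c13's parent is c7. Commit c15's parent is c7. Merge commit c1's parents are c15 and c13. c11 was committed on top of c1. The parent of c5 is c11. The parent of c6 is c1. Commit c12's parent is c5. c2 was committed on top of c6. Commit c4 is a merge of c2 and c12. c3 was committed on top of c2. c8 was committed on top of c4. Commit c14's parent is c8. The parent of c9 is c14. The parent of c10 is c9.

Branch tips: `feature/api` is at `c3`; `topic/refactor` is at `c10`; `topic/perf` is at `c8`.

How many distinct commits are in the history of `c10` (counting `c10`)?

Walking parent pointers from c10: reachable set = {c1, c10, c11, c12, c13, c14, c15, c2, c4, c5, c6, c7, c8, c9}.
That is 14 commits.

14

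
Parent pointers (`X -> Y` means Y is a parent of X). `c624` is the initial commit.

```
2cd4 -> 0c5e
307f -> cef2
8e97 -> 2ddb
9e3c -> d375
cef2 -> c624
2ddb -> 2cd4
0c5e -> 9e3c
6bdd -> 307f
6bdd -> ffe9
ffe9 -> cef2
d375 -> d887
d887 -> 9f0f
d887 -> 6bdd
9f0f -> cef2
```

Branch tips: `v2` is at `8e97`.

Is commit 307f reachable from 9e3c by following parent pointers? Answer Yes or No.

Yes

Ancestors of 9e3c (commits reachable by following parents): {307f, 6bdd, 9e3c, 9f0f, c624, cef2, d375, d887, ffe9}.
307f is in that set, so it is an ancestor of 9e3c.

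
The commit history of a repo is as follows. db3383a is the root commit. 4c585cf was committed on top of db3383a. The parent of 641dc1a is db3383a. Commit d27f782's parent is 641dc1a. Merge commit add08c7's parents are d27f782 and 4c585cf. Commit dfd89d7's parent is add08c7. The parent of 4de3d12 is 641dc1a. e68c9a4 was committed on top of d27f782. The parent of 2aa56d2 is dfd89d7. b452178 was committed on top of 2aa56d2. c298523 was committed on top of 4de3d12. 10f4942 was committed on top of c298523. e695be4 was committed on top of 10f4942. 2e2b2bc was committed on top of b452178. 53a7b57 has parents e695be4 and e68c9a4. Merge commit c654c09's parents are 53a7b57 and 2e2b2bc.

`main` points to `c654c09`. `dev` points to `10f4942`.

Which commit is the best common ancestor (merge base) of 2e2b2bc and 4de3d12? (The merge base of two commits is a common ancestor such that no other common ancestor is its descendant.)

Ancestors of 2e2b2bc: {2aa56d2, 2e2b2bc, 4c585cf, 641dc1a, add08c7, b452178, d27f782, db3383a, dfd89d7}.
Ancestors of 4de3d12: {4de3d12, 641dc1a, db3383a}.
Common ancestors: {641dc1a, db3383a}.
Among these, 641dc1a is not an ancestor of any other common ancestor — it is the merge base.

641dc1a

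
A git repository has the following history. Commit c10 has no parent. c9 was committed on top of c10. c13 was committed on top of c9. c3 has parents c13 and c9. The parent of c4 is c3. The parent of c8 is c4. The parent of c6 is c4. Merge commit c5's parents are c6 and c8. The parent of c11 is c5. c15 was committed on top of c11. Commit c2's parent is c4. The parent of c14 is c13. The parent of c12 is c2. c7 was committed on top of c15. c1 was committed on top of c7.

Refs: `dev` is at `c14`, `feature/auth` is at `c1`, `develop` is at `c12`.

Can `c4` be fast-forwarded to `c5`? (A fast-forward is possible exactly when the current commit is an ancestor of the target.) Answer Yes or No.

Yes

A fast-forward from c4 to c5 is possible iff c4 is an ancestor of c5.
Ancestors of c5: {c10, c13, c3, c4, c5, c6, c8, c9}.
c4 is among them, so fast-forward is possible.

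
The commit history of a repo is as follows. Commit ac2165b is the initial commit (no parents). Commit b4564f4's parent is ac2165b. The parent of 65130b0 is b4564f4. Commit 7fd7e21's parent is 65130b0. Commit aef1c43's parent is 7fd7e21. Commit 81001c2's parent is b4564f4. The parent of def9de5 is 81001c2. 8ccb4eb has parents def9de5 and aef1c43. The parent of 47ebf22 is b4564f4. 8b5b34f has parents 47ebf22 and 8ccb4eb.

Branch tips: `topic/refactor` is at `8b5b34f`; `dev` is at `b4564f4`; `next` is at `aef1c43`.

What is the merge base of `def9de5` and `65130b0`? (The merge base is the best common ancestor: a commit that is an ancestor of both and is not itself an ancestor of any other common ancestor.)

b4564f4

Ancestors of def9de5: {81001c2, ac2165b, b4564f4, def9de5}.
Ancestors of 65130b0: {65130b0, ac2165b, b4564f4}.
Common ancestors: {ac2165b, b4564f4}.
Among these, b4564f4 is not an ancestor of any other common ancestor — it is the merge base.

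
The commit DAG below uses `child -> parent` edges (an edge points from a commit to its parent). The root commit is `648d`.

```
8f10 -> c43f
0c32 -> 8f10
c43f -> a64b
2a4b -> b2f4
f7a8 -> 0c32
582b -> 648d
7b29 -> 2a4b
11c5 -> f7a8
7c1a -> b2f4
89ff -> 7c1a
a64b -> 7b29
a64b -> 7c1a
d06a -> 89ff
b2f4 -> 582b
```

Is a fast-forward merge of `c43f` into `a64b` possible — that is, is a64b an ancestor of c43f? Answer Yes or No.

Yes

A fast-forward from a64b to c43f is possible iff a64b is an ancestor of c43f.
Ancestors of c43f: {2a4b, 582b, 648d, 7b29, 7c1a, a64b, b2f4, c43f}.
a64b is among them, so fast-forward is possible.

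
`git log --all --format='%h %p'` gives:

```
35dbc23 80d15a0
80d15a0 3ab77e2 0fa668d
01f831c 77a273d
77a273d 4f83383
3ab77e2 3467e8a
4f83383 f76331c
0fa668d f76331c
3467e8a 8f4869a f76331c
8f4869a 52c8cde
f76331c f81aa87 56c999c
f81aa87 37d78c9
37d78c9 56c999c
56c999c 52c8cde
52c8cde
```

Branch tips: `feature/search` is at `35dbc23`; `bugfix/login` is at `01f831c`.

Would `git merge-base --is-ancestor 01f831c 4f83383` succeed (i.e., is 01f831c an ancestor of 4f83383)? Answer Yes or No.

Ancestors of 4f83383: {37d78c9, 4f83383, 52c8cde, 56c999c, f76331c, f81aa87}.
01f831c is not in that set, so it is not an ancestor of 4f83383.

No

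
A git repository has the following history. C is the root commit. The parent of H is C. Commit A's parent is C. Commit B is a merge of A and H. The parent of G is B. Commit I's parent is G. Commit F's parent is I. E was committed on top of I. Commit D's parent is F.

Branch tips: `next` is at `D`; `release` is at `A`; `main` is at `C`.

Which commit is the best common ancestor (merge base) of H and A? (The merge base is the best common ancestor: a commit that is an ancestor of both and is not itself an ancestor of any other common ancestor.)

Ancestors of H: {C, H}.
Ancestors of A: {A, C}.
Common ancestors: {C}.
The only common ancestor is C, so it is the merge base.

C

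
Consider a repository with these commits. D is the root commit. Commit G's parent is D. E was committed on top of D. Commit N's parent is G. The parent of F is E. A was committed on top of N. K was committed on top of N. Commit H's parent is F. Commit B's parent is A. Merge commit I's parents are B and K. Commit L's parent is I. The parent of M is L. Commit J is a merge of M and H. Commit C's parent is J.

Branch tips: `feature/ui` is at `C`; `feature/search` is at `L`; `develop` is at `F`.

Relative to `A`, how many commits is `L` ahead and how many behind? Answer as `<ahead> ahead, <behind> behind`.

4 ahead, 0 behind

Reachable from L: {A, B, D, G, I, K, L, N}.
Reachable from A: {A, D, G, N}.
Only in L's history (ahead): {B, I, K, L} — 4.
Only in A's history (behind): {} — 0.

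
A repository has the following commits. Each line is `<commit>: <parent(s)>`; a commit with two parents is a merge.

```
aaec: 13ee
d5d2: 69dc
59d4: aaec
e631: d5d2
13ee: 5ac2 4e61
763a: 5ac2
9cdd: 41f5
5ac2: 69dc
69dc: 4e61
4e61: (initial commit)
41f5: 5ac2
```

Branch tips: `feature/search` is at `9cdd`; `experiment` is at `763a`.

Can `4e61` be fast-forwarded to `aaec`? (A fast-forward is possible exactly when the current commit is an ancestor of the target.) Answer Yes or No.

Yes

A fast-forward from 4e61 to aaec is possible iff 4e61 is an ancestor of aaec.
Ancestors of aaec: {13ee, 4e61, 5ac2, 69dc, aaec}.
4e61 is among them, so fast-forward is possible.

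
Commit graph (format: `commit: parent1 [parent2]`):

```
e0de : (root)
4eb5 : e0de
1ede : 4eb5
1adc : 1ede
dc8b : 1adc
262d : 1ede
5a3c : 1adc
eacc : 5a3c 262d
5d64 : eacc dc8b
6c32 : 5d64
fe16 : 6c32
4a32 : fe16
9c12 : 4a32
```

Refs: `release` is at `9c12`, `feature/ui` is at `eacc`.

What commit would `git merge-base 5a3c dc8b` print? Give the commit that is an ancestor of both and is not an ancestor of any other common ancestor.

Ancestors of 5a3c: {1adc, 1ede, 4eb5, 5a3c, e0de}.
Ancestors of dc8b: {1adc, 1ede, 4eb5, dc8b, e0de}.
Common ancestors: {1adc, 1ede, 4eb5, e0de}.
Among these, 1adc is not an ancestor of any other common ancestor — it is the merge base.

1adc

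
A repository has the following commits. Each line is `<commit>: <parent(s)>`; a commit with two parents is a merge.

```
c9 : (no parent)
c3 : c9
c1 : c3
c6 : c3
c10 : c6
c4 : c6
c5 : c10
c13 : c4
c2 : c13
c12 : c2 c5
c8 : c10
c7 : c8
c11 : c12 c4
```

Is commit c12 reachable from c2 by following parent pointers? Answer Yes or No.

No

Ancestors of c2: {c13, c2, c3, c4, c6, c9}.
c12 is not in that set, so it is not an ancestor of c2.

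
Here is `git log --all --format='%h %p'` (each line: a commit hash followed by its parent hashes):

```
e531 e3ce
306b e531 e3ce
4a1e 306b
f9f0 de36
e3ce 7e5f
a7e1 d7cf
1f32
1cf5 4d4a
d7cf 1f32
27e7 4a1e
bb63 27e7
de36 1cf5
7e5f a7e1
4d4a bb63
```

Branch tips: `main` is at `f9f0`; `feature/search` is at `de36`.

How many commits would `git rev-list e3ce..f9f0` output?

Reachable from f9f0: {1cf5, 1f32, 27e7, 306b, 4a1e, 4d4a, 7e5f, a7e1, bb63, d7cf, de36, e3ce, e531, f9f0}.
Reachable from e3ce: {1f32, 7e5f, a7e1, d7cf, e3ce}.
In f9f0's history but not e3ce's: {1cf5, 27e7, 306b, 4a1e, 4d4a, bb63, de36, e531, f9f0} — 9 commits.

9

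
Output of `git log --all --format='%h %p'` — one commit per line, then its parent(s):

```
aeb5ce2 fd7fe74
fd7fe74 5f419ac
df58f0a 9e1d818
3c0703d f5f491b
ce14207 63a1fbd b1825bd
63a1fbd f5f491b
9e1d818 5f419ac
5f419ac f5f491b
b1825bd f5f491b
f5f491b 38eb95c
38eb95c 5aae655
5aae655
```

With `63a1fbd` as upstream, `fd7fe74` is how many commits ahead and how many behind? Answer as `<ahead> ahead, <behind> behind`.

Reachable from fd7fe74: {38eb95c, 5aae655, 5f419ac, f5f491b, fd7fe74}.
Reachable from 63a1fbd: {38eb95c, 5aae655, 63a1fbd, f5f491b}.
Only in fd7fe74's history (ahead): {5f419ac, fd7fe74} — 2.
Only in 63a1fbd's history (behind): {63a1fbd} — 1.

2 ahead, 1 behind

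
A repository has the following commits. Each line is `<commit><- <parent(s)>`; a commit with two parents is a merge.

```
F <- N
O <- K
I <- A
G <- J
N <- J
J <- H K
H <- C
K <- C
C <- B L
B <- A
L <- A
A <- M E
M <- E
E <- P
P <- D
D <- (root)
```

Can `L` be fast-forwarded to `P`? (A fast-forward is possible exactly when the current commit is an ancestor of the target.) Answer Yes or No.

No

A fast-forward from L to P is possible iff L is an ancestor of P.
Ancestors of P: {D, P}.
L is not among them, so fast-forward is not possible.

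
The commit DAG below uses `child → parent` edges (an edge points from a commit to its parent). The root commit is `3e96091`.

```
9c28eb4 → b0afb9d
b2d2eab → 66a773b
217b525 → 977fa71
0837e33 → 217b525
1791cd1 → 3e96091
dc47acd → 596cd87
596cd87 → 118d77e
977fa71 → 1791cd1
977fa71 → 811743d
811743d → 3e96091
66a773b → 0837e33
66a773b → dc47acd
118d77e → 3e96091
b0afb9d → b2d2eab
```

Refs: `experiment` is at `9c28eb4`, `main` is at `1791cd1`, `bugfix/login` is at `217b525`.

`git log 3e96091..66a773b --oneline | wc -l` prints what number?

9

Reachable from 66a773b: {0837e33, 118d77e, 1791cd1, 217b525, 3e96091, 596cd87, 66a773b, 811743d, 977fa71, dc47acd}.
Reachable from 3e96091: {3e96091}.
In 66a773b's history but not 3e96091's: {0837e33, 118d77e, 1791cd1, 217b525, 596cd87, 66a773b, 811743d, 977fa71, dc47acd} — 9 commits.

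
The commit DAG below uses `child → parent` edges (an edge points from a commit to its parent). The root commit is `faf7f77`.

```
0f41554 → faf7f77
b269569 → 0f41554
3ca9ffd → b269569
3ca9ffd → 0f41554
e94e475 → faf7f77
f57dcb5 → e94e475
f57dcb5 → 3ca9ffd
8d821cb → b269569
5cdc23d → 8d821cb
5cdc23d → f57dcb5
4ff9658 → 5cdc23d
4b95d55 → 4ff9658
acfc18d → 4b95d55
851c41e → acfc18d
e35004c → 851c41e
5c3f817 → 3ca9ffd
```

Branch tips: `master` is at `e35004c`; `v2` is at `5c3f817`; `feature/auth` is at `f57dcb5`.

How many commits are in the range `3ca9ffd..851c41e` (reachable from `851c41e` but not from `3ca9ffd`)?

8

Reachable from 851c41e: {0f41554, 3ca9ffd, 4b95d55, 4ff9658, 5cdc23d, 851c41e, 8d821cb, acfc18d, b269569, e94e475, f57dcb5, faf7f77}.
Reachable from 3ca9ffd: {0f41554, 3ca9ffd, b269569, faf7f77}.
In 851c41e's history but not 3ca9ffd's: {4b95d55, 4ff9658, 5cdc23d, 851c41e, 8d821cb, acfc18d, e94e475, f57dcb5} — 8 commits.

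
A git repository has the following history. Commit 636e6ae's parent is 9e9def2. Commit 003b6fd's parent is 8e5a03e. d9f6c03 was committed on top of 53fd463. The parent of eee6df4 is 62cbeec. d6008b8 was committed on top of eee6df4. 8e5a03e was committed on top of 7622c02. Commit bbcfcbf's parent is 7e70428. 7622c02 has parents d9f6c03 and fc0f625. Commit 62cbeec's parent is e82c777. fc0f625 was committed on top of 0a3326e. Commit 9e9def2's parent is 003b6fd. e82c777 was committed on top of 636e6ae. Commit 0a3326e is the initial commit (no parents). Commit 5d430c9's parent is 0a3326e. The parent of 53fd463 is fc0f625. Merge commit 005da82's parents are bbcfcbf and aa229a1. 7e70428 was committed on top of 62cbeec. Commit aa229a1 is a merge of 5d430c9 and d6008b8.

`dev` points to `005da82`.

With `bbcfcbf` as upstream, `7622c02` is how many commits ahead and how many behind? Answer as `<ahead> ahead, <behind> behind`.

Reachable from 7622c02: {0a3326e, 53fd463, 7622c02, d9f6c03, fc0f625}.
Reachable from bbcfcbf: {003b6fd, 0a3326e, 53fd463, 62cbeec, 636e6ae, 7622c02, 7e70428, 8e5a03e, 9e9def2, bbcfcbf, d9f6c03, e82c777, fc0f625}.
Only in 7622c02's history (ahead): {} — 0.
Only in bbcfcbf's history (behind): {003b6fd, 62cbeec, 636e6ae, 7e70428, 8e5a03e, 9e9def2, bbcfcbf, e82c777} — 8.

0 ahead, 8 behind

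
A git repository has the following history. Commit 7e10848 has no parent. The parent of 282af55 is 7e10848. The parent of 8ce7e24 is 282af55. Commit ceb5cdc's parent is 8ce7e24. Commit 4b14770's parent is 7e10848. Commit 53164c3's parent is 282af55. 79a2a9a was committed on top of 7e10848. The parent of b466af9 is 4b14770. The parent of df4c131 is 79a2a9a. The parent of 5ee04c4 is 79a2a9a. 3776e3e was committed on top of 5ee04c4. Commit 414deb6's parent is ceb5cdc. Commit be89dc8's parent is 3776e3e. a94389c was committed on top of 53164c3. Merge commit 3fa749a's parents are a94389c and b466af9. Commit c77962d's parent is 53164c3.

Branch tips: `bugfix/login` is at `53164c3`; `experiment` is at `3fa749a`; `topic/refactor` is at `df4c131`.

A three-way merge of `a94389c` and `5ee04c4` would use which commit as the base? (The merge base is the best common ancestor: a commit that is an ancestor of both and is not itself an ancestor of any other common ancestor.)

Ancestors of a94389c: {282af55, 53164c3, 7e10848, a94389c}.
Ancestors of 5ee04c4: {5ee04c4, 79a2a9a, 7e10848}.
Common ancestors: {7e10848}.
The only common ancestor is 7e10848, so it is the merge base.

7e10848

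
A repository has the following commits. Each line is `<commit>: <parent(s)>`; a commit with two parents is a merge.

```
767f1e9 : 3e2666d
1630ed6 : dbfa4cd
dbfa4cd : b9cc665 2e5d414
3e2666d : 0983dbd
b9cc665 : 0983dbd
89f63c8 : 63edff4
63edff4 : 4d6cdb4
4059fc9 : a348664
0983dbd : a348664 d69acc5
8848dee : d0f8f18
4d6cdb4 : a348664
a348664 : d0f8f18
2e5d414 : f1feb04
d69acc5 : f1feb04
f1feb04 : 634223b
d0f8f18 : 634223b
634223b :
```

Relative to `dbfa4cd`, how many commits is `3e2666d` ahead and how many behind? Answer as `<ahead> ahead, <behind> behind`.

Reachable from 3e2666d: {0983dbd, 3e2666d, 634223b, a348664, d0f8f18, d69acc5, f1feb04}.
Reachable from dbfa4cd: {0983dbd, 2e5d414, 634223b, a348664, b9cc665, d0f8f18, d69acc5, dbfa4cd, f1feb04}.
Only in 3e2666d's history (ahead): {3e2666d} — 1.
Only in dbfa4cd's history (behind): {2e5d414, b9cc665, dbfa4cd} — 3.

1 ahead, 3 behind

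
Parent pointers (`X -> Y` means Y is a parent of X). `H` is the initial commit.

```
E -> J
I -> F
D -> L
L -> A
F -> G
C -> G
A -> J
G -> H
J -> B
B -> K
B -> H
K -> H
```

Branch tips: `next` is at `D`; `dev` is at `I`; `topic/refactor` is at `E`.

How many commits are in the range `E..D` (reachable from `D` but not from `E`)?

3

Reachable from D: {A, B, D, H, J, K, L}.
Reachable from E: {B, E, H, J, K}.
In D's history but not E's: {A, D, L} — 3 commits.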